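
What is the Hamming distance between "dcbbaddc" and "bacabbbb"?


Comparing "dcbbaddc" and "bacabbbb" position by position:
  Position 0: 'd' vs 'b' => differ
  Position 1: 'c' vs 'a' => differ
  Position 2: 'b' vs 'c' => differ
  Position 3: 'b' vs 'a' => differ
  Position 4: 'a' vs 'b' => differ
  Position 5: 'd' vs 'b' => differ
  Position 6: 'd' vs 'b' => differ
  Position 7: 'c' vs 'b' => differ
Total differences (Hamming distance): 8

8


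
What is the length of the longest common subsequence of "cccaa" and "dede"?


LCS of "cccaa" and "dede"
DP table:
           d    e    d    e
      0    0    0    0    0
  c   0    0    0    0    0
  c   0    0    0    0    0
  c   0    0    0    0    0
  a   0    0    0    0    0
  a   0    0    0    0    0
LCS length = dp[5][4] = 0

0


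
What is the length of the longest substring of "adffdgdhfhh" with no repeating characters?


Input: "adffdgdhfhh"
Sliding window (track last position of each char):
  Position 0 ('a'): window [0,0] length 1 -- new best
  Position 1 ('d'): window [0,1] length 2 -- new best
  Position 2 ('f'): window [0,2] length 3 -- new best
  Position 3 ('f'): repeat (last at 2), move window start to 3
  Position 3 ('f'): window [3,3] length 1
  Position 4 ('d'): window [3,4] length 2
  Position 5 ('g'): window [3,5] length 3
  Position 6 ('d'): repeat (last at 4), move window start to 5
  Position 6 ('d'): window [5,6] length 2
  Position 7 ('h'): window [5,7] length 3
  Position 8 ('f'): window [5,8] length 4 -- new best
  Position 9 ('h'): repeat (last at 7), move window start to 8
  Position 9 ('h'): window [8,9] length 2
  Position 10 ('h'): repeat (last at 9), move window start to 10
  Position 10 ('h'): window [10,10] length 1
Longest substring with no repeats: "gdhf" with length 4

4


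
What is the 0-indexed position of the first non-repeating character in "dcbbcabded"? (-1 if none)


Input: dcbbcabded
Character frequencies:
  'a': 1
  'b': 3
  'c': 2
  'd': 3
  'e': 1
Scanning left to right for freq == 1:
  Position 0 ('d'): freq=3, skip
  Position 1 ('c'): freq=2, skip
  Position 2 ('b'): freq=3, skip
  Position 3 ('b'): freq=3, skip
  Position 4 ('c'): freq=2, skip
  Position 5 ('a'): unique! => answer = 5

5


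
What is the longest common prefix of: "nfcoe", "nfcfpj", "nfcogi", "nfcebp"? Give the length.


Words: nfcoe, nfcfpj, nfcogi, nfcebp
  Position 0: all 'n' => match
  Position 1: all 'f' => match
  Position 2: all 'c' => match
  Position 3: ('o', 'f', 'o', 'e') => mismatch, stop
LCP = "nfc" (length 3)

3


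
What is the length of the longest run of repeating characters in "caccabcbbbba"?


Input: "caccabcbbbba"
Scanning for longest run:
  Position 1 ('a'): new char, reset run to 1
  Position 2 ('c'): new char, reset run to 1
  Position 3 ('c'): continues run of 'c', length=2
  Position 4 ('a'): new char, reset run to 1
  Position 5 ('b'): new char, reset run to 1
  Position 6 ('c'): new char, reset run to 1
  Position 7 ('b'): new char, reset run to 1
  Position 8 ('b'): continues run of 'b', length=2
  Position 9 ('b'): continues run of 'b', length=3
  Position 10 ('b'): continues run of 'b', length=4
  Position 11 ('a'): new char, reset run to 1
Longest run: 'b' with length 4

4


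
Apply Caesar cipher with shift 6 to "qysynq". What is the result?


Caesar cipher: shift "qysynq" by 6
  'q' (pos 16) + 6 = pos 22 = 'w'
  'y' (pos 24) + 6 = pos 4 = 'e'
  's' (pos 18) + 6 = pos 24 = 'y'
  'y' (pos 24) + 6 = pos 4 = 'e'
  'n' (pos 13) + 6 = pos 19 = 't'
  'q' (pos 16) + 6 = pos 22 = 'w'
Result: weyetw

weyetw


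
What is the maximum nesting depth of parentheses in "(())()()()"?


Input: "(())()()()"
Tracking depth:
  Position 0 '(': depth becomes 1
  Position 1 '(': depth becomes 2
  Position 2 ')': depth becomes 1
  Position 3 ')': depth becomes 0
  Position 4 '(': depth becomes 1
  Position 5 ')': depth becomes 0
  Position 6 '(': depth becomes 1
  Position 7 ')': depth becomes 0
  Position 8 '(': depth becomes 1
  Position 9 ')': depth becomes 0
Maximum depth reached: 2

2


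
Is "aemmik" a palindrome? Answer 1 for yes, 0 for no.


Input: aemmik
Reversed: kimmea
  Compare pos 0 ('a') with pos 5 ('k'): MISMATCH
  Compare pos 1 ('e') with pos 4 ('i'): MISMATCH
  Compare pos 2 ('m') with pos 3 ('m'): match
Result: not a palindrome

0


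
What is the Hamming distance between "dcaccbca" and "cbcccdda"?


Comparing "dcaccbca" and "cbcccdda" position by position:
  Position 0: 'd' vs 'c' => differ
  Position 1: 'c' vs 'b' => differ
  Position 2: 'a' vs 'c' => differ
  Position 3: 'c' vs 'c' => same
  Position 4: 'c' vs 'c' => same
  Position 5: 'b' vs 'd' => differ
  Position 6: 'c' vs 'd' => differ
  Position 7: 'a' vs 'a' => same
Total differences (Hamming distance): 5

5


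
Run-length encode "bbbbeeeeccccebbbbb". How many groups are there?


Input: bbbbeeeeccccebbbbb
Scanning for consecutive runs:
  Group 1: 'b' x 4 (positions 0-3)
  Group 2: 'e' x 4 (positions 4-7)
  Group 3: 'c' x 4 (positions 8-11)
  Group 4: 'e' x 1 (positions 12-12)
  Group 5: 'b' x 5 (positions 13-17)
Total groups: 5

5


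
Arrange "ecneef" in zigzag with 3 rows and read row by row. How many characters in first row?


Zigzag "ecneef" into 3 rows:
Placing characters:
  'e' => row 0
  'c' => row 1
  'n' => row 2
  'e' => row 1
  'e' => row 0
  'f' => row 1
Rows:
  Row 0: "ee"
  Row 1: "cef"
  Row 2: "n"
First row length: 2

2


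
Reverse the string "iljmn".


Input: iljmn
Reading characters right to left:
  Position 4: 'n'
  Position 3: 'm'
  Position 2: 'j'
  Position 1: 'l'
  Position 0: 'i'
Reversed: nmjli

nmjli


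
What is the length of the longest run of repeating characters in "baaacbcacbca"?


Input: "baaacbcacbca"
Scanning for longest run:
  Position 1 ('a'): new char, reset run to 1
  Position 2 ('a'): continues run of 'a', length=2
  Position 3 ('a'): continues run of 'a', length=3
  Position 4 ('c'): new char, reset run to 1
  Position 5 ('b'): new char, reset run to 1
  Position 6 ('c'): new char, reset run to 1
  Position 7 ('a'): new char, reset run to 1
  Position 8 ('c'): new char, reset run to 1
  Position 9 ('b'): new char, reset run to 1
  Position 10 ('c'): new char, reset run to 1
  Position 11 ('a'): new char, reset run to 1
Longest run: 'a' with length 3

3


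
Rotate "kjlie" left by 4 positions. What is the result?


Input: "kjlie", rotate left by 4
First 4 characters: "kjli"
Remaining characters: "e"
Concatenate remaining + first: "e" + "kjli" = "ekjli"

ekjli


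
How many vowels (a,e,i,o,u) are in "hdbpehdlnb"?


Input: hdbpehdlnb
Checking each character:
  'h' at position 0: consonant
  'd' at position 1: consonant
  'b' at position 2: consonant
  'p' at position 3: consonant
  'e' at position 4: vowel (running total: 1)
  'h' at position 5: consonant
  'd' at position 6: consonant
  'l' at position 7: consonant
  'n' at position 8: consonant
  'b' at position 9: consonant
Total vowels: 1

1


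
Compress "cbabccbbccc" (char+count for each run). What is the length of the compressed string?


Input: cbabccbbccc
Runs:
  'c' x 1 => "c1"
  'b' x 1 => "b1"
  'a' x 1 => "a1"
  'b' x 1 => "b1"
  'c' x 2 => "c2"
  'b' x 2 => "b2"
  'c' x 3 => "c3"
Compressed: "c1b1a1b1c2b2c3"
Compressed length: 14

14


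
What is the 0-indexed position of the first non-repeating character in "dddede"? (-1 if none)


Input: dddede
Character frequencies:
  'd': 4
  'e': 2
Scanning left to right for freq == 1:
  Position 0 ('d'): freq=4, skip
  Position 1 ('d'): freq=4, skip
  Position 2 ('d'): freq=4, skip
  Position 3 ('e'): freq=2, skip
  Position 4 ('d'): freq=4, skip
  Position 5 ('e'): freq=2, skip
  No unique character found => answer = -1

-1


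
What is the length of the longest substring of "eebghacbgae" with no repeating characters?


Input: "eebghacbgae"
Sliding window (track last position of each char):
  Position 0 ('e'): window [0,0] length 1 -- new best
  Position 1 ('e'): repeat (last at 0), move window start to 1
  Position 1 ('e'): window [1,1] length 1
  Position 2 ('b'): window [1,2] length 2 -- new best
  Position 3 ('g'): window [1,3] length 3 -- new best
  Position 4 ('h'): window [1,4] length 4 -- new best
  Position 5 ('a'): window [1,5] length 5 -- new best
  Position 6 ('c'): window [1,6] length 6 -- new best
  Position 7 ('b'): repeat (last at 2), move window start to 3
  Position 7 ('b'): window [3,7] length 5
  Position 8 ('g'): repeat (last at 3), move window start to 4
  Position 8 ('g'): window [4,8] length 5
  Position 9 ('a'): repeat (last at 5), move window start to 6
  Position 9 ('a'): window [6,9] length 4
  Position 10 ('e'): window [6,10] length 5
Longest substring with no repeats: "ebghac" with length 6

6


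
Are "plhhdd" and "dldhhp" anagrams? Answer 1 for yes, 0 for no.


Strings: "plhhdd", "dldhhp"
Sorted first:  ddhhlp
Sorted second: ddhhlp
Sorted forms match => anagrams

1


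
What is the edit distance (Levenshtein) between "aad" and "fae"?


Computing edit distance: "aad" -> "fae"
DP table:
           f    a    e
      0    1    2    3
  a   1    1    1    2
  a   2    2    1    2
  d   3    3    2    2
Edit distance = dp[3][3] = 2

2


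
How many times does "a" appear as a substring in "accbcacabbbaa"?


Searching for "a" in "accbcacabbbaa"
Scanning each position:
  Position 0: "a" => MATCH
  Position 1: "c" => no
  Position 2: "c" => no
  Position 3: "b" => no
  Position 4: "c" => no
  Position 5: "a" => MATCH
  Position 6: "c" => no
  Position 7: "a" => MATCH
  Position 8: "b" => no
  Position 9: "b" => no
  Position 10: "b" => no
  Position 11: "a" => MATCH
  Position 12: "a" => MATCH
Total occurrences: 5

5


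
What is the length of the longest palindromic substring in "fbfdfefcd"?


Input: "fbfdfefcd"
Checking substrings for palindromes:
  [0:3] "fbf" (len 3) => palindrome
  [2:5] "fdf" (len 3) => palindrome
  [4:7] "fef" (len 3) => palindrome
Longest palindromic substring: "fbf" with length 3

3


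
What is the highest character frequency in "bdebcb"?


Input: bdebcb
Character counts:
  'b': 3
  'c': 1
  'd': 1
  'e': 1
Maximum frequency: 3

3


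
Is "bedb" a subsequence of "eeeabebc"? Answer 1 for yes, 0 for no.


Check if "bedb" is a subsequence of "eeeabebc"
Greedy scan:
  Position 0 ('e'): no match needed
  Position 1 ('e'): no match needed
  Position 2 ('e'): no match needed
  Position 3 ('a'): no match needed
  Position 4 ('b'): matches sub[0] = 'b'
  Position 5 ('e'): matches sub[1] = 'e'
  Position 6 ('b'): no match needed
  Position 7 ('c'): no match needed
Only matched 2/4 characters => not a subsequence

0


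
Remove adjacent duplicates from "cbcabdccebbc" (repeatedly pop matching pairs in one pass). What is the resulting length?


Input: cbcabdccebbc
Stack-based adjacent duplicate removal:
  Read 'c': push. Stack: c
  Read 'b': push. Stack: cb
  Read 'c': push. Stack: cbc
  Read 'a': push. Stack: cbca
  Read 'b': push. Stack: cbcab
  Read 'd': push. Stack: cbcabd
  Read 'c': push. Stack: cbcabdc
  Read 'c': matches stack top 'c' => pop. Stack: cbcabd
  Read 'e': push. Stack: cbcabde
  Read 'b': push. Stack: cbcabdeb
  Read 'b': matches stack top 'b' => pop. Stack: cbcabde
  Read 'c': push. Stack: cbcabdec
Final stack: "cbcabdec" (length 8)

8


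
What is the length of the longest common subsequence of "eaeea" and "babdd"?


LCS of "eaeea" and "babdd"
DP table:
           b    a    b    d    d
      0    0    0    0    0    0
  e   0    0    0    0    0    0
  a   0    0    1    1    1    1
  e   0    0    1    1    1    1
  e   0    0    1    1    1    1
  a   0    0    1    1    1    1
LCS length = dp[5][5] = 1

1


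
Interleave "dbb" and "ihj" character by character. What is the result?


Interleaving "dbb" and "ihj":
  Position 0: 'd' from first, 'i' from second => "di"
  Position 1: 'b' from first, 'h' from second => "bh"
  Position 2: 'b' from first, 'j' from second => "bj"
Result: dibhbj

dibhbj


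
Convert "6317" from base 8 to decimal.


Input: "6317" in base 8
Positional expansion:
  Digit '6' (value 6) x 8^3 = 3072
  Digit '3' (value 3) x 8^2 = 192
  Digit '1' (value 1) x 8^1 = 8
  Digit '7' (value 7) x 8^0 = 7
Sum = 3279

3279


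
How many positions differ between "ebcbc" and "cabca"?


Comparing "ebcbc" and "cabca" position by position:
  Position 0: 'e' vs 'c' => DIFFER
  Position 1: 'b' vs 'a' => DIFFER
  Position 2: 'c' vs 'b' => DIFFER
  Position 3: 'b' vs 'c' => DIFFER
  Position 4: 'c' vs 'a' => DIFFER
Positions that differ: 5

5


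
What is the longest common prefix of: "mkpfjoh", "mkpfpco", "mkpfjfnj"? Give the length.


Words: mkpfjoh, mkpfpco, mkpfjfnj
  Position 0: all 'm' => match
  Position 1: all 'k' => match
  Position 2: all 'p' => match
  Position 3: all 'f' => match
  Position 4: ('j', 'p', 'j') => mismatch, stop
LCP = "mkpf" (length 4)

4


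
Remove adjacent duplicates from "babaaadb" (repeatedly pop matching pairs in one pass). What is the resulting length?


Input: babaaadb
Stack-based adjacent duplicate removal:
  Read 'b': push. Stack: b
  Read 'a': push. Stack: ba
  Read 'b': push. Stack: bab
  Read 'a': push. Stack: baba
  Read 'a': matches stack top 'a' => pop. Stack: bab
  Read 'a': push. Stack: baba
  Read 'd': push. Stack: babad
  Read 'b': push. Stack: babadb
Final stack: "babadb" (length 6)

6


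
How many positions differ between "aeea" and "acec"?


Comparing "aeea" and "acec" position by position:
  Position 0: 'a' vs 'a' => same
  Position 1: 'e' vs 'c' => DIFFER
  Position 2: 'e' vs 'e' => same
  Position 3: 'a' vs 'c' => DIFFER
Positions that differ: 2

2


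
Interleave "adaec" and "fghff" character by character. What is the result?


Interleaving "adaec" and "fghff":
  Position 0: 'a' from first, 'f' from second => "af"
  Position 1: 'd' from first, 'g' from second => "dg"
  Position 2: 'a' from first, 'h' from second => "ah"
  Position 3: 'e' from first, 'f' from second => "ef"
  Position 4: 'c' from first, 'f' from second => "cf"
Result: afdgahefcf

afdgahefcf


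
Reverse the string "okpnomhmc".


Input: okpnomhmc
Reading characters right to left:
  Position 8: 'c'
  Position 7: 'm'
  Position 6: 'h'
  Position 5: 'm'
  Position 4: 'o'
  Position 3: 'n'
  Position 2: 'p'
  Position 1: 'k'
  Position 0: 'o'
Reversed: cmhmonpko

cmhmonpko


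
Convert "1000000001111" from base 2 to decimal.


Input: "1000000001111" in base 2
Positional expansion:
  Digit '1' (value 1) x 2^12 = 4096
  Digit '0' (value 0) x 2^11 = 0
  Digit '0' (value 0) x 2^10 = 0
  Digit '0' (value 0) x 2^9 = 0
  Digit '0' (value 0) x 2^8 = 0
  Digit '0' (value 0) x 2^7 = 0
  Digit '0' (value 0) x 2^6 = 0
  Digit '0' (value 0) x 2^5 = 0
  Digit '0' (value 0) x 2^4 = 0
  Digit '1' (value 1) x 2^3 = 8
  Digit '1' (value 1) x 2^2 = 4
  Digit '1' (value 1) x 2^1 = 2
  Digit '1' (value 1) x 2^0 = 1
Sum = 4111

4111


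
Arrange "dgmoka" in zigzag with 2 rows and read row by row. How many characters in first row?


Zigzag "dgmoka" into 2 rows:
Placing characters:
  'd' => row 0
  'g' => row 1
  'm' => row 0
  'o' => row 1
  'k' => row 0
  'a' => row 1
Rows:
  Row 0: "dmk"
  Row 1: "goa"
First row length: 3

3


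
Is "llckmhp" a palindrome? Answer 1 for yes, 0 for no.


Input: llckmhp
Reversed: phmkcll
  Compare pos 0 ('l') with pos 6 ('p'): MISMATCH
  Compare pos 1 ('l') with pos 5 ('h'): MISMATCH
  Compare pos 2 ('c') with pos 4 ('m'): MISMATCH
Result: not a palindrome

0


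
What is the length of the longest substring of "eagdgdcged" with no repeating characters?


Input: "eagdgdcged"
Sliding window (track last position of each char):
  Position 0 ('e'): window [0,0] length 1 -- new best
  Position 1 ('a'): window [0,1] length 2 -- new best
  Position 2 ('g'): window [0,2] length 3 -- new best
  Position 3 ('d'): window [0,3] length 4 -- new best
  Position 4 ('g'): repeat (last at 2), move window start to 3
  Position 4 ('g'): window [3,4] length 2
  Position 5 ('d'): repeat (last at 3), move window start to 4
  Position 5 ('d'): window [4,5] length 2
  Position 6 ('c'): window [4,6] length 3
  Position 7 ('g'): repeat (last at 4), move window start to 5
  Position 7 ('g'): window [5,7] length 3
  Position 8 ('e'): window [5,8] length 4
  Position 9 ('d'): repeat (last at 5), move window start to 6
  Position 9 ('d'): window [6,9] length 4
Longest substring with no repeats: "eagd" with length 4

4


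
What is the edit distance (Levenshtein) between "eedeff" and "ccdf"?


Computing edit distance: "eedeff" -> "ccdf"
DP table:
           c    c    d    f
      0    1    2    3    4
  e   1    1    2    3    4
  e   2    2    2    3    4
  d   3    3    3    2    3
  e   4    4    4    3    3
  f   5    5    5    4    3
  f   6    6    6    5    4
Edit distance = dp[6][4] = 4

4


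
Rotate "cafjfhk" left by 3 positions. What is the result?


Input: "cafjfhk", rotate left by 3
First 3 characters: "caf"
Remaining characters: "jfhk"
Concatenate remaining + first: "jfhk" + "caf" = "jfhkcaf"

jfhkcaf


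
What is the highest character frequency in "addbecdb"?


Input: addbecdb
Character counts:
  'a': 1
  'b': 2
  'c': 1
  'd': 3
  'e': 1
Maximum frequency: 3

3


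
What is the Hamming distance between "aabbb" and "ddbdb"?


Comparing "aabbb" and "ddbdb" position by position:
  Position 0: 'a' vs 'd' => differ
  Position 1: 'a' vs 'd' => differ
  Position 2: 'b' vs 'b' => same
  Position 3: 'b' vs 'd' => differ
  Position 4: 'b' vs 'b' => same
Total differences (Hamming distance): 3

3


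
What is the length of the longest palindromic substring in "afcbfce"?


Input: "afcbfce"
Checking substrings for palindromes:
  No multi-char palindromic substrings found
Longest palindromic substring: "a" with length 1

1


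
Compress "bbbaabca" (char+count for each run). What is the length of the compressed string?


Input: bbbaabca
Runs:
  'b' x 3 => "b3"
  'a' x 2 => "a2"
  'b' x 1 => "b1"
  'c' x 1 => "c1"
  'a' x 1 => "a1"
Compressed: "b3a2b1c1a1"
Compressed length: 10

10


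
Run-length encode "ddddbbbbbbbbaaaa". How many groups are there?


Input: ddddbbbbbbbbaaaa
Scanning for consecutive runs:
  Group 1: 'd' x 4 (positions 0-3)
  Group 2: 'b' x 8 (positions 4-11)
  Group 3: 'a' x 4 (positions 12-15)
Total groups: 3

3


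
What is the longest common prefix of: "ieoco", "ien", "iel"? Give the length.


Words: ieoco, ien, iel
  Position 0: all 'i' => match
  Position 1: all 'e' => match
  Position 2: ('o', 'n', 'l') => mismatch, stop
LCP = "ie" (length 2)

2


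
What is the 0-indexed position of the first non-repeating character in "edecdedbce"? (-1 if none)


Input: edecdedbce
Character frequencies:
  'b': 1
  'c': 2
  'd': 3
  'e': 4
Scanning left to right for freq == 1:
  Position 0 ('e'): freq=4, skip
  Position 1 ('d'): freq=3, skip
  Position 2 ('e'): freq=4, skip
  Position 3 ('c'): freq=2, skip
  Position 4 ('d'): freq=3, skip
  Position 5 ('e'): freq=4, skip
  Position 6 ('d'): freq=3, skip
  Position 7 ('b'): unique! => answer = 7

7


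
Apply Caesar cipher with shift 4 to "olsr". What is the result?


Caesar cipher: shift "olsr" by 4
  'o' (pos 14) + 4 = pos 18 = 's'
  'l' (pos 11) + 4 = pos 15 = 'p'
  's' (pos 18) + 4 = pos 22 = 'w'
  'r' (pos 17) + 4 = pos 21 = 'v'
Result: spwv

spwv


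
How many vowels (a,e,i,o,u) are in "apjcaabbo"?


Input: apjcaabbo
Checking each character:
  'a' at position 0: vowel (running total: 1)
  'p' at position 1: consonant
  'j' at position 2: consonant
  'c' at position 3: consonant
  'a' at position 4: vowel (running total: 2)
  'a' at position 5: vowel (running total: 3)
  'b' at position 6: consonant
  'b' at position 7: consonant
  'o' at position 8: vowel (running total: 4)
Total vowels: 4

4


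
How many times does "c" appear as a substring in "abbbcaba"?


Searching for "c" in "abbbcaba"
Scanning each position:
  Position 0: "a" => no
  Position 1: "b" => no
  Position 2: "b" => no
  Position 3: "b" => no
  Position 4: "c" => MATCH
  Position 5: "a" => no
  Position 6: "b" => no
  Position 7: "a" => no
Total occurrences: 1

1


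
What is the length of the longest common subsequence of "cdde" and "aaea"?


LCS of "cdde" and "aaea"
DP table:
           a    a    e    a
      0    0    0    0    0
  c   0    0    0    0    0
  d   0    0    0    0    0
  d   0    0    0    0    0
  e   0    0    0    1    1
LCS length = dp[4][4] = 1

1


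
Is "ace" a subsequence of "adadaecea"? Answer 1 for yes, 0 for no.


Check if "ace" is a subsequence of "adadaecea"
Greedy scan:
  Position 0 ('a'): matches sub[0] = 'a'
  Position 1 ('d'): no match needed
  Position 2 ('a'): no match needed
  Position 3 ('d'): no match needed
  Position 4 ('a'): no match needed
  Position 5 ('e'): no match needed
  Position 6 ('c'): matches sub[1] = 'c'
  Position 7 ('e'): matches sub[2] = 'e'
  Position 8 ('a'): no match needed
All 3 characters matched => is a subsequence

1


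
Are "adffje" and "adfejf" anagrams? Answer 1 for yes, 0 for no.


Strings: "adffje", "adfejf"
Sorted first:  adeffj
Sorted second: adeffj
Sorted forms match => anagrams

1


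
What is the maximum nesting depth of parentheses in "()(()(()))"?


Input: "()(()(()))"
Tracking depth:
  Position 0 '(': depth becomes 1
  Position 1 ')': depth becomes 0
  Position 2 '(': depth becomes 1
  Position 3 '(': depth becomes 2
  Position 4 ')': depth becomes 1
  Position 5 '(': depth becomes 2
  Position 6 '(': depth becomes 3
  Position 7 ')': depth becomes 2
  Position 8 ')': depth becomes 1
  Position 9 ')': depth becomes 0
Maximum depth reached: 3

3


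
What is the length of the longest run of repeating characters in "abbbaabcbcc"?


Input: "abbbaabcbcc"
Scanning for longest run:
  Position 1 ('b'): new char, reset run to 1
  Position 2 ('b'): continues run of 'b', length=2
  Position 3 ('b'): continues run of 'b', length=3
  Position 4 ('a'): new char, reset run to 1
  Position 5 ('a'): continues run of 'a', length=2
  Position 6 ('b'): new char, reset run to 1
  Position 7 ('c'): new char, reset run to 1
  Position 8 ('b'): new char, reset run to 1
  Position 9 ('c'): new char, reset run to 1
  Position 10 ('c'): continues run of 'c', length=2
Longest run: 'b' with length 3

3


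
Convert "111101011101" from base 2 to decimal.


Input: "111101011101" in base 2
Positional expansion:
  Digit '1' (value 1) x 2^11 = 2048
  Digit '1' (value 1) x 2^10 = 1024
  Digit '1' (value 1) x 2^9 = 512
  Digit '1' (value 1) x 2^8 = 256
  Digit '0' (value 0) x 2^7 = 0
  Digit '1' (value 1) x 2^6 = 64
  Digit '0' (value 0) x 2^5 = 0
  Digit '1' (value 1) x 2^4 = 16
  Digit '1' (value 1) x 2^3 = 8
  Digit '1' (value 1) x 2^2 = 4
  Digit '0' (value 0) x 2^1 = 0
  Digit '1' (value 1) x 2^0 = 1
Sum = 3933

3933


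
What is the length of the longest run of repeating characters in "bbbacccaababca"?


Input: "bbbacccaababca"
Scanning for longest run:
  Position 1 ('b'): continues run of 'b', length=2
  Position 2 ('b'): continues run of 'b', length=3
  Position 3 ('a'): new char, reset run to 1
  Position 4 ('c'): new char, reset run to 1
  Position 5 ('c'): continues run of 'c', length=2
  Position 6 ('c'): continues run of 'c', length=3
  Position 7 ('a'): new char, reset run to 1
  Position 8 ('a'): continues run of 'a', length=2
  Position 9 ('b'): new char, reset run to 1
  Position 10 ('a'): new char, reset run to 1
  Position 11 ('b'): new char, reset run to 1
  Position 12 ('c'): new char, reset run to 1
  Position 13 ('a'): new char, reset run to 1
Longest run: 'b' with length 3

3


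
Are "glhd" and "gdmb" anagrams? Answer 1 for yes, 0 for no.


Strings: "glhd", "gdmb"
Sorted first:  dghl
Sorted second: bdgm
Differ at position 0: 'd' vs 'b' => not anagrams

0


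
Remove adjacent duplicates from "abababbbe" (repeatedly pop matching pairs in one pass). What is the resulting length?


Input: abababbbe
Stack-based adjacent duplicate removal:
  Read 'a': push. Stack: a
  Read 'b': push. Stack: ab
  Read 'a': push. Stack: aba
  Read 'b': push. Stack: abab
  Read 'a': push. Stack: ababa
  Read 'b': push. Stack: ababab
  Read 'b': matches stack top 'b' => pop. Stack: ababa
  Read 'b': push. Stack: ababab
  Read 'e': push. Stack: abababe
Final stack: "abababe" (length 7)

7


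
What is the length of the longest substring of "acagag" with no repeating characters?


Input: "acagag"
Sliding window (track last position of each char):
  Position 0 ('a'): window [0,0] length 1 -- new best
  Position 1 ('c'): window [0,1] length 2 -- new best
  Position 2 ('a'): repeat (last at 0), move window start to 1
  Position 2 ('a'): window [1,2] length 2
  Position 3 ('g'): window [1,3] length 3 -- new best
  Position 4 ('a'): repeat (last at 2), move window start to 3
  Position 4 ('a'): window [3,4] length 2
  Position 5 ('g'): repeat (last at 3), move window start to 4
  Position 5 ('g'): window [4,5] length 2
Longest substring with no repeats: "cag" with length 3

3


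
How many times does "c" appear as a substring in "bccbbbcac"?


Searching for "c" in "bccbbbcac"
Scanning each position:
  Position 0: "b" => no
  Position 1: "c" => MATCH
  Position 2: "c" => MATCH
  Position 3: "b" => no
  Position 4: "b" => no
  Position 5: "b" => no
  Position 6: "c" => MATCH
  Position 7: "a" => no
  Position 8: "c" => MATCH
Total occurrences: 4

4


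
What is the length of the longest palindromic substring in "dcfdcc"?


Input: "dcfdcc"
Checking substrings for palindromes:
  [4:6] "cc" (len 2) => palindrome
Longest palindromic substring: "cc" with length 2

2


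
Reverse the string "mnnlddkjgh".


Input: mnnlddkjgh
Reading characters right to left:
  Position 9: 'h'
  Position 8: 'g'
  Position 7: 'j'
  Position 6: 'k'
  Position 5: 'd'
  Position 4: 'd'
  Position 3: 'l'
  Position 2: 'n'
  Position 1: 'n'
  Position 0: 'm'
Reversed: hgjkddlnnm

hgjkddlnnm


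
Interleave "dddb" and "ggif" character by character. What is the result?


Interleaving "dddb" and "ggif":
  Position 0: 'd' from first, 'g' from second => "dg"
  Position 1: 'd' from first, 'g' from second => "dg"
  Position 2: 'd' from first, 'i' from second => "di"
  Position 3: 'b' from first, 'f' from second => "bf"
Result: dgdgdibf

dgdgdibf


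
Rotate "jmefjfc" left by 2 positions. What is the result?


Input: "jmefjfc", rotate left by 2
First 2 characters: "jm"
Remaining characters: "efjfc"
Concatenate remaining + first: "efjfc" + "jm" = "efjfcjm"

efjfcjm


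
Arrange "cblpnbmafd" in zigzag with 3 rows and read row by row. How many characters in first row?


Zigzag "cblpnbmafd" into 3 rows:
Placing characters:
  'c' => row 0
  'b' => row 1
  'l' => row 2
  'p' => row 1
  'n' => row 0
  'b' => row 1
  'm' => row 2
  'a' => row 1
  'f' => row 0
  'd' => row 1
Rows:
  Row 0: "cnf"
  Row 1: "bpbad"
  Row 2: "lm"
First row length: 3

3


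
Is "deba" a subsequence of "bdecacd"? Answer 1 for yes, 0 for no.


Check if "deba" is a subsequence of "bdecacd"
Greedy scan:
  Position 0 ('b'): no match needed
  Position 1 ('d'): matches sub[0] = 'd'
  Position 2 ('e'): matches sub[1] = 'e'
  Position 3 ('c'): no match needed
  Position 4 ('a'): no match needed
  Position 5 ('c'): no match needed
  Position 6 ('d'): no match needed
Only matched 2/4 characters => not a subsequence

0


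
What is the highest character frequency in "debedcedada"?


Input: debedcedada
Character counts:
  'a': 2
  'b': 1
  'c': 1
  'd': 4
  'e': 3
Maximum frequency: 4

4


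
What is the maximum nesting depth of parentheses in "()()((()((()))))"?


Input: "()()((()((()))))"
Tracking depth:
  Position 0 '(': depth becomes 1
  Position 1 ')': depth becomes 0
  Position 2 '(': depth becomes 1
  Position 3 ')': depth becomes 0
  Position 4 '(': depth becomes 1
  Position 5 '(': depth becomes 2
  Position 6 '(': depth becomes 3
  Position 7 ')': depth becomes 2
  Position 8 '(': depth becomes 3
  Position 9 '(': depth becomes 4
  Position 10 '(': depth becomes 5
  Position 11 ')': depth becomes 4
  Position 12 ')': depth becomes 3
  Position 13 ')': depth becomes 2
  Position 14 ')': depth becomes 1
  Position 15 ')': depth becomes 0
Maximum depth reached: 5

5


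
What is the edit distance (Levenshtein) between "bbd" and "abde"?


Computing edit distance: "bbd" -> "abde"
DP table:
           a    b    d    e
      0    1    2    3    4
  b   1    1    1    2    3
  b   2    2    1    2    3
  d   3    3    2    1    2
Edit distance = dp[3][4] = 2

2


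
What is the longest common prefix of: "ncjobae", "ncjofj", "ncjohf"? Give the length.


Words: ncjobae, ncjofj, ncjohf
  Position 0: all 'n' => match
  Position 1: all 'c' => match
  Position 2: all 'j' => match
  Position 3: all 'o' => match
  Position 4: ('b', 'f', 'h') => mismatch, stop
LCP = "ncjo" (length 4)

4


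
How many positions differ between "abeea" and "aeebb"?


Comparing "abeea" and "aeebb" position by position:
  Position 0: 'a' vs 'a' => same
  Position 1: 'b' vs 'e' => DIFFER
  Position 2: 'e' vs 'e' => same
  Position 3: 'e' vs 'b' => DIFFER
  Position 4: 'a' vs 'b' => DIFFER
Positions that differ: 3

3


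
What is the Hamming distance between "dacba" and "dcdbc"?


Comparing "dacba" and "dcdbc" position by position:
  Position 0: 'd' vs 'd' => same
  Position 1: 'a' vs 'c' => differ
  Position 2: 'c' vs 'd' => differ
  Position 3: 'b' vs 'b' => same
  Position 4: 'a' vs 'c' => differ
Total differences (Hamming distance): 3

3


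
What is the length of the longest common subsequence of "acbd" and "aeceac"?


LCS of "acbd" and "aeceac"
DP table:
           a    e    c    e    a    c
      0    0    0    0    0    0    0
  a   0    1    1    1    1    1    1
  c   0    1    1    2    2    2    2
  b   0    1    1    2    2    2    2
  d   0    1    1    2    2    2    2
LCS length = dp[4][6] = 2

2


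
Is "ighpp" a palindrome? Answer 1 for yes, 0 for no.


Input: ighpp
Reversed: pphgi
  Compare pos 0 ('i') with pos 4 ('p'): MISMATCH
  Compare pos 1 ('g') with pos 3 ('p'): MISMATCH
Result: not a palindrome

0


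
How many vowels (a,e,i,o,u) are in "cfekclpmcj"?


Input: cfekclpmcj
Checking each character:
  'c' at position 0: consonant
  'f' at position 1: consonant
  'e' at position 2: vowel (running total: 1)
  'k' at position 3: consonant
  'c' at position 4: consonant
  'l' at position 5: consonant
  'p' at position 6: consonant
  'm' at position 7: consonant
  'c' at position 8: consonant
  'j' at position 9: consonant
Total vowels: 1

1


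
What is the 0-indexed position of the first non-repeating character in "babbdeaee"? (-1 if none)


Input: babbdeaee
Character frequencies:
  'a': 2
  'b': 3
  'd': 1
  'e': 3
Scanning left to right for freq == 1:
  Position 0 ('b'): freq=3, skip
  Position 1 ('a'): freq=2, skip
  Position 2 ('b'): freq=3, skip
  Position 3 ('b'): freq=3, skip
  Position 4 ('d'): unique! => answer = 4

4


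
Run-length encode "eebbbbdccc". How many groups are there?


Input: eebbbbdccc
Scanning for consecutive runs:
  Group 1: 'e' x 2 (positions 0-1)
  Group 2: 'b' x 4 (positions 2-5)
  Group 3: 'd' x 1 (positions 6-6)
  Group 4: 'c' x 3 (positions 7-9)
Total groups: 4

4


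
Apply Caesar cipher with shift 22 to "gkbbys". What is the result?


Caesar cipher: shift "gkbbys" by 22
  'g' (pos 6) + 22 = pos 2 = 'c'
  'k' (pos 10) + 22 = pos 6 = 'g'
  'b' (pos 1) + 22 = pos 23 = 'x'
  'b' (pos 1) + 22 = pos 23 = 'x'
  'y' (pos 24) + 22 = pos 20 = 'u'
  's' (pos 18) + 22 = pos 14 = 'o'
Result: cgxxuo

cgxxuo


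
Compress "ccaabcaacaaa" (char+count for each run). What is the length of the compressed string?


Input: ccaabcaacaaa
Runs:
  'c' x 2 => "c2"
  'a' x 2 => "a2"
  'b' x 1 => "b1"
  'c' x 1 => "c1"
  'a' x 2 => "a2"
  'c' x 1 => "c1"
  'a' x 3 => "a3"
Compressed: "c2a2b1c1a2c1a3"
Compressed length: 14

14


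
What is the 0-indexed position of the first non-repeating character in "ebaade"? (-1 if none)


Input: ebaade
Character frequencies:
  'a': 2
  'b': 1
  'd': 1
  'e': 2
Scanning left to right for freq == 1:
  Position 0 ('e'): freq=2, skip
  Position 1 ('b'): unique! => answer = 1

1


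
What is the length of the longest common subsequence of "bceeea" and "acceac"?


LCS of "bceeea" and "acceac"
DP table:
           a    c    c    e    a    c
      0    0    0    0    0    0    0
  b   0    0    0    0    0    0    0
  c   0    0    1    1    1    1    1
  e   0    0    1    1    2    2    2
  e   0    0    1    1    2    2    2
  e   0    0    1    1    2    2    2
  a   0    1    1    1    2    3    3
LCS length = dp[6][6] = 3

3


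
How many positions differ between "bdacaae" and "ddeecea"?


Comparing "bdacaae" and "ddeecea" position by position:
  Position 0: 'b' vs 'd' => DIFFER
  Position 1: 'd' vs 'd' => same
  Position 2: 'a' vs 'e' => DIFFER
  Position 3: 'c' vs 'e' => DIFFER
  Position 4: 'a' vs 'c' => DIFFER
  Position 5: 'a' vs 'e' => DIFFER
  Position 6: 'e' vs 'a' => DIFFER
Positions that differ: 6

6


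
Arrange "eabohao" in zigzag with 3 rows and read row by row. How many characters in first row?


Zigzag "eabohao" into 3 rows:
Placing characters:
  'e' => row 0
  'a' => row 1
  'b' => row 2
  'o' => row 1
  'h' => row 0
  'a' => row 1
  'o' => row 2
Rows:
  Row 0: "eh"
  Row 1: "aoa"
  Row 2: "bo"
First row length: 2

2


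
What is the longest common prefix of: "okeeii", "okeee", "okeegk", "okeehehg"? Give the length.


Words: okeeii, okeee, okeegk, okeehehg
  Position 0: all 'o' => match
  Position 1: all 'k' => match
  Position 2: all 'e' => match
  Position 3: all 'e' => match
  Position 4: ('i', 'e', 'g', 'h') => mismatch, stop
LCP = "okee" (length 4)

4


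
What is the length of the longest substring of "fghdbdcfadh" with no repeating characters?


Input: "fghdbdcfadh"
Sliding window (track last position of each char):
  Position 0 ('f'): window [0,0] length 1 -- new best
  Position 1 ('g'): window [0,1] length 2 -- new best
  Position 2 ('h'): window [0,2] length 3 -- new best
  Position 3 ('d'): window [0,3] length 4 -- new best
  Position 4 ('b'): window [0,4] length 5 -- new best
  Position 5 ('d'): repeat (last at 3), move window start to 4
  Position 5 ('d'): window [4,5] length 2
  Position 6 ('c'): window [4,6] length 3
  Position 7 ('f'): window [4,7] length 4
  Position 8 ('a'): window [4,8] length 5
  Position 9 ('d'): repeat (last at 5), move window start to 6
  Position 9 ('d'): window [6,9] length 4
  Position 10 ('h'): window [6,10] length 5
Longest substring with no repeats: "fghdb" with length 5

5


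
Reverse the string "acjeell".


Input: acjeell
Reading characters right to left:
  Position 6: 'l'
  Position 5: 'l'
  Position 4: 'e'
  Position 3: 'e'
  Position 2: 'j'
  Position 1: 'c'
  Position 0: 'a'
Reversed: lleejca

lleejca


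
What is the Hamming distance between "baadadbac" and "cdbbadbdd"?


Comparing "baadadbac" and "cdbbadbdd" position by position:
  Position 0: 'b' vs 'c' => differ
  Position 1: 'a' vs 'd' => differ
  Position 2: 'a' vs 'b' => differ
  Position 3: 'd' vs 'b' => differ
  Position 4: 'a' vs 'a' => same
  Position 5: 'd' vs 'd' => same
  Position 6: 'b' vs 'b' => same
  Position 7: 'a' vs 'd' => differ
  Position 8: 'c' vs 'd' => differ
Total differences (Hamming distance): 6

6


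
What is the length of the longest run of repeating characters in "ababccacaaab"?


Input: "ababccacaaab"
Scanning for longest run:
  Position 1 ('b'): new char, reset run to 1
  Position 2 ('a'): new char, reset run to 1
  Position 3 ('b'): new char, reset run to 1
  Position 4 ('c'): new char, reset run to 1
  Position 5 ('c'): continues run of 'c', length=2
  Position 6 ('a'): new char, reset run to 1
  Position 7 ('c'): new char, reset run to 1
  Position 8 ('a'): new char, reset run to 1
  Position 9 ('a'): continues run of 'a', length=2
  Position 10 ('a'): continues run of 'a', length=3
  Position 11 ('b'): new char, reset run to 1
Longest run: 'a' with length 3

3


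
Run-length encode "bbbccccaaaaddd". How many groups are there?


Input: bbbccccaaaaddd
Scanning for consecutive runs:
  Group 1: 'b' x 3 (positions 0-2)
  Group 2: 'c' x 4 (positions 3-6)
  Group 3: 'a' x 4 (positions 7-10)
  Group 4: 'd' x 3 (positions 11-13)
Total groups: 4

4


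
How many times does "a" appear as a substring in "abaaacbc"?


Searching for "a" in "abaaacbc"
Scanning each position:
  Position 0: "a" => MATCH
  Position 1: "b" => no
  Position 2: "a" => MATCH
  Position 3: "a" => MATCH
  Position 4: "a" => MATCH
  Position 5: "c" => no
  Position 6: "b" => no
  Position 7: "c" => no
Total occurrences: 4

4


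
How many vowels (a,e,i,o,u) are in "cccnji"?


Input: cccnji
Checking each character:
  'c' at position 0: consonant
  'c' at position 1: consonant
  'c' at position 2: consonant
  'n' at position 3: consonant
  'j' at position 4: consonant
  'i' at position 5: vowel (running total: 1)
Total vowels: 1

1


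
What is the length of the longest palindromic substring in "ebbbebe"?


Input: "ebbbebe"
Checking substrings for palindromes:
  [0:5] "ebbbe" (len 5) => palindrome
  [1:4] "bbb" (len 3) => palindrome
  [3:6] "beb" (len 3) => palindrome
  [4:7] "ebe" (len 3) => palindrome
  [1:3] "bb" (len 2) => palindrome
  [2:4] "bb" (len 2) => palindrome
Longest palindromic substring: "ebbbe" with length 5

5


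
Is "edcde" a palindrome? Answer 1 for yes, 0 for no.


Input: edcde
Reversed: edcde
  Compare pos 0 ('e') with pos 4 ('e'): match
  Compare pos 1 ('d') with pos 3 ('d'): match
Result: palindrome

1


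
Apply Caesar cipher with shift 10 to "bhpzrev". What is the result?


Caesar cipher: shift "bhpzrev" by 10
  'b' (pos 1) + 10 = pos 11 = 'l'
  'h' (pos 7) + 10 = pos 17 = 'r'
  'p' (pos 15) + 10 = pos 25 = 'z'
  'z' (pos 25) + 10 = pos 9 = 'j'
  'r' (pos 17) + 10 = pos 1 = 'b'
  'e' (pos 4) + 10 = pos 14 = 'o'
  'v' (pos 21) + 10 = pos 5 = 'f'
Result: lrzjbof

lrzjbof


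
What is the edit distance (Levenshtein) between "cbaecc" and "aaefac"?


Computing edit distance: "cbaecc" -> "aaefac"
DP table:
           a    a    e    f    a    c
      0    1    2    3    4    5    6
  c   1    1    2    3    4    5    5
  b   2    2    2    3    4    5    6
  a   3    2    2    3    4    4    5
  e   4    3    3    2    3    4    5
  c   5    4    4    3    3    4    4
  c   6    5    5    4    4    4    4
Edit distance = dp[6][6] = 4

4


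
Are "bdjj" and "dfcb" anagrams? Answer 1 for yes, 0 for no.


Strings: "bdjj", "dfcb"
Sorted first:  bdjj
Sorted second: bcdf
Differ at position 1: 'd' vs 'c' => not anagrams

0


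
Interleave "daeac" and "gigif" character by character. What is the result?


Interleaving "daeac" and "gigif":
  Position 0: 'd' from first, 'g' from second => "dg"
  Position 1: 'a' from first, 'i' from second => "ai"
  Position 2: 'e' from first, 'g' from second => "eg"
  Position 3: 'a' from first, 'i' from second => "ai"
  Position 4: 'c' from first, 'f' from second => "cf"
Result: dgaiegaicf

dgaiegaicf


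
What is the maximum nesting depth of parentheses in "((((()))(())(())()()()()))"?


Input: "((((()))(())(())()()()()))"
Tracking depth:
  Position 0 '(': depth becomes 1
  Position 1 '(': depth becomes 2
  Position 2 '(': depth becomes 3
  Position 3 '(': depth becomes 4
  Position 4 '(': depth becomes 5
  Position 5 ')': depth becomes 4
  Position 6 ')': depth becomes 3
  Position 7 ')': depth becomes 2
  Position 8 '(': depth becomes 3
  Position 9 '(': depth becomes 4
  Position 10 ')': depth becomes 3
  Position 11 ')': depth becomes 2
  Position 12 '(': depth becomes 3
  Position 13 '(': depth becomes 4
  Position 14 ')': depth becomes 3
  Position 15 ')': depth becomes 2
  Position 16 '(': depth becomes 3
  Position 17 ')': depth becomes 2
  Position 18 '(': depth becomes 3
  Position 19 ')': depth becomes 2
  Position 20 '(': depth becomes 3
  Position 21 ')': depth becomes 2
  Position 22 '(': depth becomes 3
  Position 23 ')': depth becomes 2
  Position 24 ')': depth becomes 1
  Position 25 ')': depth becomes 0
Maximum depth reached: 5

5
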